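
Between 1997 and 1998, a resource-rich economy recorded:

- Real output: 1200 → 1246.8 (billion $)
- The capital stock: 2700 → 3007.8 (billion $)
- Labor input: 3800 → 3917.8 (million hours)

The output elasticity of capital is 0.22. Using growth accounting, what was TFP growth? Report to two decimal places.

-1.03%

Real output growth = (1246.8 − 1200) / 1200 = 3.9%.
The capital stock growth = (3007.8 − 2700) / 2700 = 11.4%.
Labor input growth = (3917.8 − 3800) / 3800 = 3.1%.
Labor's share = 1 − 0.22 = 0.78.
The capital stock: 0.22 × 11.4 = 2.508 pp.
Labor input: 0.78 × 3.1 = 2.418 pp.
TFP growth = 3.9 − 4.926 = -1.026%.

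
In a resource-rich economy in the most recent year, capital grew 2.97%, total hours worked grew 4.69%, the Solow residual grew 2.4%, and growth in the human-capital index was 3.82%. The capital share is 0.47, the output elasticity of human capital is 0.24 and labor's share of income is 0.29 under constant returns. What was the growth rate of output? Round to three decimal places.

Labor's share = 1 − 0.47 − 0.24 = 0.29.
Capital: 0.47 × 2.97 = 1.3959 pp.
The human-capital index: 0.24 × 3.82 = 0.9168 pp.
Total hours worked: 0.29 × 4.69 = 1.3601 pp.
Output growth = 2.4 + 3.6728 = 6.0728%.

Output growth was 6.073%.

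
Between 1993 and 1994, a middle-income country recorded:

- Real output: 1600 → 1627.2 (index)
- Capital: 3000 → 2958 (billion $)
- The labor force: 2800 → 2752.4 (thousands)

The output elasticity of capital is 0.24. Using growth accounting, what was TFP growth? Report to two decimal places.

3.33%

Real output growth = (1627.2 − 1600) / 1600 = 1.7%.
Capital growth = (2958 − 3000) / 3000 = -1.4%.
The labor force growth = (2752.4 − 2800) / 2800 = -1.7%.
Labor's share = 1 − 0.24 = 0.76.
Capital: 0.24 × (-1.4) = -0.336 pp.
The labor force: 0.76 × (-1.7) = -1.292 pp.
TFP growth = 1.7 + 1.628 = 3.328%.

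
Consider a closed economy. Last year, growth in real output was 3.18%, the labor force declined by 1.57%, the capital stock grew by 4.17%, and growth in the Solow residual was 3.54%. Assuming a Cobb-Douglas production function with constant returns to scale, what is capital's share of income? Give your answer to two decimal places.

gY = gA + α·gK + (1−α)·gL, so gY − gA − gL = α(gK − gL).
3.18 − 3.54 + 1.57 = α × (4.17 − (-1.57)).
1.21 = 5.74 α, so α = 0.2108.

0.21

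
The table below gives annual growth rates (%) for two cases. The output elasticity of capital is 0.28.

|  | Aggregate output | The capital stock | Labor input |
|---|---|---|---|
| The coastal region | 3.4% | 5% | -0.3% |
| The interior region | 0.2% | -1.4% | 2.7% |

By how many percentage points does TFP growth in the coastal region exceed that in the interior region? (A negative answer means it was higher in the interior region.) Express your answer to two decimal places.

3.57 percentage points

Labor's share = 1 − 0.28 = 0.72.
The coastal region: TFP = 3.4 − 1.4 + 0.216 = 2.216%.
The interior region: TFP = 0.2 + 0.392 − 1.944 = -1.352%.
Difference = 2.216 − (-1.352) = 3.568 pp.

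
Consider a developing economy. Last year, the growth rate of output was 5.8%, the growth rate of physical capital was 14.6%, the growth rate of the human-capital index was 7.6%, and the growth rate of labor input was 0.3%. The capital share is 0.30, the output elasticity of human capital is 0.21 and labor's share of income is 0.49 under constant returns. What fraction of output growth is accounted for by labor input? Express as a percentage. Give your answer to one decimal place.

Labor input accounted for 2.5% of growth.

Labor's share = 1 − 0.3 − 0.21 = 0.49.
Labor input contributed 0.49 × 0.3 = 0.147 pp.
Share of growth = 0.147 / 5.8 × 100 = 2.534%.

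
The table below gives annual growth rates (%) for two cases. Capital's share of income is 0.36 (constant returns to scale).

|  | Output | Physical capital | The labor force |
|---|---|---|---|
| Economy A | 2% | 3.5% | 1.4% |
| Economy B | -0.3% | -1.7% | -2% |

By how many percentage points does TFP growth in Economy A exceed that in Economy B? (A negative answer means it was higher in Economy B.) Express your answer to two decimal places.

Labor's share = 1 − 0.36 = 0.64.
Economy A: TFP = 2 − 1.26 − 0.896 = -0.156%.
Economy B: TFP = -0.3 + 0.612 + 1.28 = 1.592%.
Difference = -0.156 − (1.592) = -1.748 pp.

-1.75 percentage points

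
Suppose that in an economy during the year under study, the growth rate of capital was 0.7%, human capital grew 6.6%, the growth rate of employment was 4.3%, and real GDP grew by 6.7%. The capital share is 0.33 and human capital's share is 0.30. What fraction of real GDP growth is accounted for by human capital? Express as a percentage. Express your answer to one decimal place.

29.6%

Human capital contributed 0.3 × 6.6 = 1.98 pp.
Share of growth = 1.98 / 6.7 × 100 = 29.552%.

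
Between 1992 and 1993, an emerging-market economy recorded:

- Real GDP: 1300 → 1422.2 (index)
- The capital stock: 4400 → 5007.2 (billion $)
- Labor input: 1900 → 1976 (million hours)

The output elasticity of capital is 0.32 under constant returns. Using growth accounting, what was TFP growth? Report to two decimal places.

TFP growth was 2.26%.

Real GDP growth = (1422.2 − 1300) / 1300 = 9.4%.
The capital stock growth = (5007.2 − 4400) / 4400 = 13.8%.
Labor input growth = (1976 − 1900) / 1900 = 4%.
Labor's share = 1 − 0.32 = 0.68.
The capital stock: 0.32 × 13.8 = 4.416 pp.
Labor input: 0.68 × 4 = 2.72 pp.
TFP growth = 9.4 − 7.136 = 2.264%.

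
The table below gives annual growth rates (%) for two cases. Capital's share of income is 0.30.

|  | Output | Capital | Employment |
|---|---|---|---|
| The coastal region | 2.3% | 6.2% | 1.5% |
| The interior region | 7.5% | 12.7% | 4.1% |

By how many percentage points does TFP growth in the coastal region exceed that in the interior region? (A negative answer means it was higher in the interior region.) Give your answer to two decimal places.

Labor's share = 1 − 0.3 = 0.7.
The coastal region: TFP = 2.3 − 1.86 − 1.05 = -0.61%.
The interior region: TFP = 7.5 − 3.81 − 2.87 = 0.82%.
Difference = -0.61 − (0.82) = -1.43 pp.

-1.43 percentage points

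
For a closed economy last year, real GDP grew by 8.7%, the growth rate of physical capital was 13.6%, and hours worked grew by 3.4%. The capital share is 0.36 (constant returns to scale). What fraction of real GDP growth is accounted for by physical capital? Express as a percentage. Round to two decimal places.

Physical capital contributed 0.36 × 13.6 = 4.896 pp.
Share of growth = 4.896 / 8.7 × 100 = 56.2759%.

56.28%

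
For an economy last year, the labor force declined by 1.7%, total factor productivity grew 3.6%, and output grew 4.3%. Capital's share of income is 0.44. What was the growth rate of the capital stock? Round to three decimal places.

3.755%

Labor's share = 1 − 0.44 = 0.56.
gY = gA + 0.56×(-1.7) + 0.44×g.
0.44×g = 4.3 − 3.6 + 0.952 = 1.652.
g = 1.652 / 0.44 = 3.75455%.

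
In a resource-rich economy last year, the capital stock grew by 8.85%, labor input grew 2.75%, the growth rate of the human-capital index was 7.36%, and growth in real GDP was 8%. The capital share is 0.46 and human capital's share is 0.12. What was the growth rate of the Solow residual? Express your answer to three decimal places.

Labor's share = 1 − 0.46 − 0.12 = 0.42.
The capital stock: 0.46 × 8.85 = 4.071 pp.
The human-capital index: 0.12 × 7.36 = 0.8832 pp.
Labor input: 0.42 × 2.75 = 1.155 pp.
TFP growth = 8 − 6.1092 = 1.8908%.

1.891%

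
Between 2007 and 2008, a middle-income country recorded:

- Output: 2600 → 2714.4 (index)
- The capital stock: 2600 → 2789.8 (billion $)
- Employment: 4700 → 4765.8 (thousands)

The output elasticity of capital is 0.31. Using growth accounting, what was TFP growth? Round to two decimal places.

TFP growth was 1.17%.

Output growth = (2714.4 − 2600) / 2600 = 4.4%.
The capital stock growth = (2789.8 − 2600) / 2600 = 7.3%.
Employment growth = (4765.8 − 4700) / 4700 = 1.4%.
Labor's share = 1 − 0.31 = 0.69.
The capital stock: 0.31 × 7.3 = 2.263 pp.
Employment: 0.69 × 1.4 = 0.966 pp.
TFP growth = 4.4 − 3.229 = 1.171%.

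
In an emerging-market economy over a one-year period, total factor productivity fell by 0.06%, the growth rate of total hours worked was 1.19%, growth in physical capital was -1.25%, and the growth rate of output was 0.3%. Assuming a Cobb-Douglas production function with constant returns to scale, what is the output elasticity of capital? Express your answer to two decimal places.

α = 0.34

gY = gA + α·gK + (1−α)·gL, so gY − gA − gL = α(gK − gL).
0.3 + 0.06 − 1.19 = α × (-1.25 − 1.19).
-0.83 = -2.44 α, so α = 0.3402.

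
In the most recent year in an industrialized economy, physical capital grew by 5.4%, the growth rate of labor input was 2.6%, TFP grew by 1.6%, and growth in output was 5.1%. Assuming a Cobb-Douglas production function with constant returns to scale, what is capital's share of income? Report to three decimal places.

gY = gA + α·gK + (1−α)·gL, so gY − gA − gL = α(gK − gL).
5.1 − 1.6 − 2.6 = α × (5.4 − 2.6).
0.9 = 2.8 α, so α = 0.32143.

α = 0.321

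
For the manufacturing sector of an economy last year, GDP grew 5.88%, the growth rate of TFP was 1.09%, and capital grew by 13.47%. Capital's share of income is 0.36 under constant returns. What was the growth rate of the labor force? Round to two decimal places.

-0.09%

Labor's share = 1 − 0.36 = 0.64.
gY = gA + 0.36×13.47 + 0.64×g.
0.64×g = 5.88 − 1.09 − 4.8492 = -0.0592.
g = -0.0592 / 0.64 = -0.0925%.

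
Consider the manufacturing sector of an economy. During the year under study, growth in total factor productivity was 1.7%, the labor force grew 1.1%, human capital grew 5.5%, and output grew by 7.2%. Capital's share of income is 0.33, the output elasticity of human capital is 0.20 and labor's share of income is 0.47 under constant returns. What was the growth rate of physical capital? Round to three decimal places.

Labor's share = 1 − 0.33 − 0.2 = 0.47.
gY = gA + 0.2×5.5 + 0.47×1.1 + 0.33×g.
0.33×g = 7.2 − 1.7 − 1.617 = 3.883.
g = 3.883 / 0.33 = 11.76667%.

11.767%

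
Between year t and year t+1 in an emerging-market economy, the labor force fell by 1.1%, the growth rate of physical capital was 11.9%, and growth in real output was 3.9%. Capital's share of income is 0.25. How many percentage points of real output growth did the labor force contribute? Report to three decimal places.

Labor's share = 1 − 0.25 = 0.75.
Contribution = share × growth = 0.75 × (-1.1) = -0.825 pp.

-0.825 pp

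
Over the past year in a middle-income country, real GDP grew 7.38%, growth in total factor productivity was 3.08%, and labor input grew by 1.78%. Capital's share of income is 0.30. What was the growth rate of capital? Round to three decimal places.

Labor's share = 1 − 0.3 = 0.7.
gY = gA + 0.7×1.78 + 0.3×g.
0.3×g = 7.38 − 3.08 − 1.246 = 3.054.
g = 3.054 / 0.3 = 10.18%.

10.180%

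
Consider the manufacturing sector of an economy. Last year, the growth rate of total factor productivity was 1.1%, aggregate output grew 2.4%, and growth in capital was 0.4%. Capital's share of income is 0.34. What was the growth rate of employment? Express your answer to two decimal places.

1.76%

Labor's share = 1 − 0.34 = 0.66.
gY = gA + 0.34×0.4 + 0.66×g.
0.66×g = 2.4 − 1.1 − 0.136 = 1.164.
g = 1.164 / 0.66 = 1.7636%.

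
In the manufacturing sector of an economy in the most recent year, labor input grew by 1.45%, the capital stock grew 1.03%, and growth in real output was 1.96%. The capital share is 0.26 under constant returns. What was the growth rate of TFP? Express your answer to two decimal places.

Labor's share = 1 − 0.26 = 0.74.
The capital stock: 0.26 × 1.03 = 0.2678 pp.
Labor input: 0.74 × 1.45 = 1.073 pp.
TFP growth = 1.96 − 1.3408 = 0.6192%.

TFP growth was 0.62%.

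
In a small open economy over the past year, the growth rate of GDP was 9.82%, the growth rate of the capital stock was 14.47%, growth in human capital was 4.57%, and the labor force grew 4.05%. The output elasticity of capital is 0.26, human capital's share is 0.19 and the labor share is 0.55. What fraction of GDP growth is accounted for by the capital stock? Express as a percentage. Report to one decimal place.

The capital stock contributed 0.26 × 14.47 = 3.7622 pp.
Share of growth = 3.7622 / 9.82 × 100 = 38.312%.

The capital stock accounted for 38.3% of growth.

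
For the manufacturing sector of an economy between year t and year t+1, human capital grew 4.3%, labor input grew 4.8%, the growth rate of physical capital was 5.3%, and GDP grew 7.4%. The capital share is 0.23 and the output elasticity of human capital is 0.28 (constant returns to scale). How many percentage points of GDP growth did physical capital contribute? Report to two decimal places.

1.22 pp

Contribution = share × growth = 0.23 × 5.3 = 1.219 pp.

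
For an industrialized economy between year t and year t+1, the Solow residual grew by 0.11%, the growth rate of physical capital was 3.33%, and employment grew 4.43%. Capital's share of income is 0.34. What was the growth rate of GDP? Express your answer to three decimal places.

Labor's share = 1 − 0.34 = 0.66.
Physical capital: 0.34 × 3.33 = 1.1322 pp.
Employment: 0.66 × 4.43 = 2.9238 pp.
Output growth = 0.11 + 4.056 = 4.166%.

4.166%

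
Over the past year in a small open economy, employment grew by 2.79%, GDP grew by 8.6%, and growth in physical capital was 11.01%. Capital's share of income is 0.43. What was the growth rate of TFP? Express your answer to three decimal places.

Labor's share = 1 − 0.43 = 0.57.
Physical capital: 0.43 × 11.01 = 4.7343 pp.
Employment: 0.57 × 2.79 = 1.5903 pp.
TFP growth = 8.6 − 6.3246 = 2.2754%.

2.275%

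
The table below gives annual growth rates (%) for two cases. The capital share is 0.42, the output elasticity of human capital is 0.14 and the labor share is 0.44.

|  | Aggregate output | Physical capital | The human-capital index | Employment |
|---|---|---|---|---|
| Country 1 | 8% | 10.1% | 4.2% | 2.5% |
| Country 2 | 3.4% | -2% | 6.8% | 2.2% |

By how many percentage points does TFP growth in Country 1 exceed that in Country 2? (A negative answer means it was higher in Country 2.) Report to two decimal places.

-0.25 percentage points

Labor's share = 1 − 0.42 − 0.14 = 0.44.
Country 1: TFP = 8 − 4.242 − 0.588 − 1.1 = 2.07%.
Country 2: TFP = 3.4 + 0.84 − 0.952 − 0.968 = 2.32%.
Difference = 2.07 − (2.32) = -0.25 pp.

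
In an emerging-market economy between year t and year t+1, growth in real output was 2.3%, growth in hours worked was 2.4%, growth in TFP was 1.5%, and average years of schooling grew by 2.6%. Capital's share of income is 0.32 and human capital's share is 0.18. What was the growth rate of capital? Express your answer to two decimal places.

-2.71%

Labor's share = 1 − 0.32 − 0.18 = 0.5.
gY = gA + 0.18×2.6 + 0.5×2.4 + 0.32×g.
0.32×g = 2.3 − 1.5 − 1.668 = -0.868.
g = -0.868 / 0.32 = -2.7125%.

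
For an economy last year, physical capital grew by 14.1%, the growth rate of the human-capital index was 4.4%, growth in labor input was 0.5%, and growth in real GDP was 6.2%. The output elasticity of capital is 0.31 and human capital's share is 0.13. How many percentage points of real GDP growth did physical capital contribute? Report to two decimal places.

4.37 percentage points

Contribution = share × growth = 0.31 × 14.1 = 4.371 pp.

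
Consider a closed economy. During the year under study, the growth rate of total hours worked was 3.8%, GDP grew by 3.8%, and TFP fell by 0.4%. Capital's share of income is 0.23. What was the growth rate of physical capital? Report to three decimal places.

5.539%

Labor's share = 1 − 0.23 = 0.77.
gY = gA + 0.77×3.8 + 0.23×g.
0.23×g = 3.8 + 0.4 − 2.926 = 1.274.
g = 1.274 / 0.23 = 5.53913%.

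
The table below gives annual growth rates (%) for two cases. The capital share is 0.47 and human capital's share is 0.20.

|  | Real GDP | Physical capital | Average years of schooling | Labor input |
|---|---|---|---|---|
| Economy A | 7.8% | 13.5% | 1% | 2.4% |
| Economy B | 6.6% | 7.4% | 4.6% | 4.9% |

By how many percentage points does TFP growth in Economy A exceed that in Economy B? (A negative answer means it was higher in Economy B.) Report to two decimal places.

Labor's share = 1 − 0.47 − 0.2 = 0.33.
Economy A: TFP = 7.8 − 6.345 − 0.2 − 0.792 = 0.463%.
Economy B: TFP = 6.6 − 3.478 − 0.92 − 1.617 = 0.585%.
Difference = 0.463 − (0.585) = -0.122 pp.

-0.12 percentage points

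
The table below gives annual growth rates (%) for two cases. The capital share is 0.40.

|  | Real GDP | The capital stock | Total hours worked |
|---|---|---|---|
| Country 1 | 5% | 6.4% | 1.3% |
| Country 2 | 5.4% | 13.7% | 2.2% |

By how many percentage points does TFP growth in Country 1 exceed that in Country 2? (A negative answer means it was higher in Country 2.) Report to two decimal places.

Labor's share = 1 − 0.4 = 0.6.
Country 1: TFP = 5 − 2.56 − 0.78 = 1.66%.
Country 2: TFP = 5.4 − 5.48 − 1.32 = -1.4%.
Difference = 1.66 − (-1.4) = 3.06 pp.

3.06 percentage points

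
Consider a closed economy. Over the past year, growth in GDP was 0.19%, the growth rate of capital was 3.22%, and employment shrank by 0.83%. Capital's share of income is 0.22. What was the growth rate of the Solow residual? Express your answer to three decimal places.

The Solow residual grew 0.129%.

Labor's share = 1 − 0.22 = 0.78.
Capital: 0.22 × 3.22 = 0.7084 pp.
Employment: 0.78 × (-0.83) = -0.6474 pp.
TFP growth = 0.19 − 0.061 = 0.129%.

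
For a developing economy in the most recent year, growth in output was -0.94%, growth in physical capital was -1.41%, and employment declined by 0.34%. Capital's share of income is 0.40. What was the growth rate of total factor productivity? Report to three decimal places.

-0.172%

Labor's share = 1 − 0.4 = 0.6.
Physical capital: 0.4 × (-1.41) = -0.564 pp.
Employment: 0.6 × (-0.34) = -0.204 pp.
TFP growth = -0.94 + 0.768 = -0.172%.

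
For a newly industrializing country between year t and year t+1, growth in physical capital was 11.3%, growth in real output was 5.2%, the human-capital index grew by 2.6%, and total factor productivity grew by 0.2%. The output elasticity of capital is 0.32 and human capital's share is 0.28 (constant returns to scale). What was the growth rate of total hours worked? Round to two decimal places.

Total hours worked growth was 1.64%.

Labor's share = 1 − 0.32 − 0.28 = 0.4.
gY = gA + 0.32×11.3 + 0.28×2.6 + 0.4×g.
0.4×g = 5.2 − 0.2 − 4.344 = 0.656.
g = 0.656 / 0.4 = 1.64%.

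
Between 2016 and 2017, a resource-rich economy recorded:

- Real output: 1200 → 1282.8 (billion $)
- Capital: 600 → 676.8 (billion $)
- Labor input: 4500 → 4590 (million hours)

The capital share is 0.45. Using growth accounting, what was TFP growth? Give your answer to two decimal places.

0.04%

Real output growth = (1282.8 − 1200) / 1200 = 6.9%.
Capital growth = (676.8 − 600) / 600 = 12.8%.
Labor input growth = (4590 − 4500) / 4500 = 2%.
Labor's share = 1 − 0.45 = 0.55.
Capital: 0.45 × 12.8 = 5.76 pp.
Labor input: 0.55 × 2 = 1.1 pp.
TFP growth = 6.9 − 6.86 = 0.04%.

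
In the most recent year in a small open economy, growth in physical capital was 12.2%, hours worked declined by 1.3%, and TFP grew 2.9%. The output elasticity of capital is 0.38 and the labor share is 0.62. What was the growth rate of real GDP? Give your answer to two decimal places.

Labor's share = 1 − 0.38 = 0.62.
Physical capital: 0.38 × 12.2 = 4.636 pp.
Hours worked: 0.62 × (-1.3) = -0.806 pp.
Output growth = 2.9 + 3.83 = 6.73%.

Real GDP grew 6.73%.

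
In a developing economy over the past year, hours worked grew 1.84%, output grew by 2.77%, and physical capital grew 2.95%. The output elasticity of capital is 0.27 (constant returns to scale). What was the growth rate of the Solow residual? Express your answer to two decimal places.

Labor's share = 1 − 0.27 = 0.73.
Physical capital: 0.27 × 2.95 = 0.7965 pp.
Hours worked: 0.73 × 1.84 = 1.3432 pp.
TFP growth = 2.77 − 2.1397 = 0.6303%.

The Solow residual growth was 0.63%.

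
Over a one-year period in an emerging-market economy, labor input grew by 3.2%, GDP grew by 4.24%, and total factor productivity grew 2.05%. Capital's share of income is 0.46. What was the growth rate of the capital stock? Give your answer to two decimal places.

Labor's share = 1 − 0.46 = 0.54.
gY = gA + 0.54×3.2 + 0.46×g.
0.46×g = 4.24 − 2.05 − 1.728 = 0.462.
g = 0.462 / 0.46 = 1.0043%.

The capital stock grew 1.00%.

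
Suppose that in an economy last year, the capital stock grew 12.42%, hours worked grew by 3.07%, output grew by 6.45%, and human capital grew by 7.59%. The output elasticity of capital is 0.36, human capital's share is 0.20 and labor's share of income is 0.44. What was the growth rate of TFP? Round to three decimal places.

-0.890%

Labor's share = 1 − 0.36 − 0.2 = 0.44.
The capital stock: 0.36 × 12.42 = 4.4712 pp.
Human capital: 0.2 × 7.59 = 1.518 pp.
Hours worked: 0.44 × 3.07 = 1.3508 pp.
TFP growth = 6.45 − 7.34 = -0.89%.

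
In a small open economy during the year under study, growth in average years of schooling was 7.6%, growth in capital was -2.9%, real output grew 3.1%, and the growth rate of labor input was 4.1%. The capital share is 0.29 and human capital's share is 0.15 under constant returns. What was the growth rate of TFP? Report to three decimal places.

Labor's share = 1 − 0.29 − 0.15 = 0.56.
Capital: 0.29 × (-2.9) = -0.841 pp.
Average years of schooling: 0.15 × 7.6 = 1.14 pp.
Labor input: 0.56 × 4.1 = 2.296 pp.
TFP growth = 3.1 − 2.595 = 0.505%.

0.505%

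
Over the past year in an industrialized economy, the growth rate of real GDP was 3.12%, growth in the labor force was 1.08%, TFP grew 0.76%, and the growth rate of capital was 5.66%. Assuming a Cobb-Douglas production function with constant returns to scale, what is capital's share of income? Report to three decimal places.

gY = gA + α·gK + (1−α)·gL, so gY − gA − gL = α(gK − gL).
3.12 − 0.76 − 1.08 = α × (5.66 − 1.08).
1.28 = 4.58 α, so α = 0.27948.

Capital's share of income is 0.279.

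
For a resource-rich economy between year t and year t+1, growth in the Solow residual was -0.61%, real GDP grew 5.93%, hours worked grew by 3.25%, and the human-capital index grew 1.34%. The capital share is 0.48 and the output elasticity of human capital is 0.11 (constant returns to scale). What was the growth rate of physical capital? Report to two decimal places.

Labor's share = 1 − 0.48 − 0.11 = 0.41.
gY = gA + 0.11×1.34 + 0.41×3.25 + 0.48×g.
0.48×g = 5.93 + 0.61 − 1.4799 = 5.0601.
g = 5.0601 / 0.48 = 10.5419%.

10.54%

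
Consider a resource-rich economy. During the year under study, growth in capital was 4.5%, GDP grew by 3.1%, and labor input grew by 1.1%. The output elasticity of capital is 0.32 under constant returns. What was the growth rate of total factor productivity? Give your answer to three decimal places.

Labor's share = 1 − 0.32 = 0.68.
Capital: 0.32 × 4.5 = 1.44 pp.
Labor input: 0.68 × 1.1 = 0.748 pp.
TFP growth = 3.1 − 2.188 = 0.912%.

Total factor productivity growth was 0.912%.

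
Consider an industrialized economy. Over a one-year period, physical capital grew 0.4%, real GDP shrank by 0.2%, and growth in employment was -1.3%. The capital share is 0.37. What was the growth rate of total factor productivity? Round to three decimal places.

Labor's share = 1 − 0.37 = 0.63.
Physical capital: 0.37 × 0.4 = 0.148 pp.
Employment: 0.63 × (-1.3) = -0.819 pp.
TFP growth = -0.2 + 0.671 = 0.471%.

Total factor productivity growth was 0.471%.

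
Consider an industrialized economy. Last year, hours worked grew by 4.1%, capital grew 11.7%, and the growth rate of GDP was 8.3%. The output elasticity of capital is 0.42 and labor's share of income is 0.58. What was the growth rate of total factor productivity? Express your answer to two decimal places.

1.01%

Labor's share = 1 − 0.42 = 0.58.
Capital: 0.42 × 11.7 = 4.914 pp.
Hours worked: 0.58 × 4.1 = 2.378 pp.
TFP growth = 8.3 − 7.292 = 1.008%.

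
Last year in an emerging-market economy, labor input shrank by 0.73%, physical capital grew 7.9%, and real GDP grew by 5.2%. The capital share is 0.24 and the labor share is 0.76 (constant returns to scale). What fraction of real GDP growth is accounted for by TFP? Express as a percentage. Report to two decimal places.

TFP accounted for 74.21% of growth.

Labor's share = 1 − 0.24 = 0.76.
Physical capital: 0.24 × 7.9 = 1.896 pp.
Labor input: 0.76 × (-0.73) = -0.5548 pp.
TFP growth = 5.2 − 1.3412 = 3.8588%.
TFP share of growth = 3.8588 / 5.2 × 100 = 74.2077%.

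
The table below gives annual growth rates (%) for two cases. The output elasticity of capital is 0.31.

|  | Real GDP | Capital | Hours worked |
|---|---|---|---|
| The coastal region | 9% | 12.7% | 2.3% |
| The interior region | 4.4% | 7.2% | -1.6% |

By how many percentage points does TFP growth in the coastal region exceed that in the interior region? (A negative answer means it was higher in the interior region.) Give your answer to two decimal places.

0.20 percentage points

Labor's share = 1 − 0.31 = 0.69.
The coastal region: TFP = 9 − 3.937 − 1.587 = 3.476%.
The interior region: TFP = 4.4 − 2.232 + 1.104 = 3.272%.
Difference = 3.476 − (3.272) = 0.204 pp.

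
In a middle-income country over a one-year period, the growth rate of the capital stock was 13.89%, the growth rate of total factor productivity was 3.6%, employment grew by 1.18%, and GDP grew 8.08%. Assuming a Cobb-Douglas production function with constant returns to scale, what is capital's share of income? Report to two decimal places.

gY = gA + α·gK + (1−α)·gL, so gY − gA − gL = α(gK − gL).
8.08 − 3.6 − 1.18 = α × (13.89 − 1.18).
3.3 = 12.71 α, so α = 0.2596.

0.26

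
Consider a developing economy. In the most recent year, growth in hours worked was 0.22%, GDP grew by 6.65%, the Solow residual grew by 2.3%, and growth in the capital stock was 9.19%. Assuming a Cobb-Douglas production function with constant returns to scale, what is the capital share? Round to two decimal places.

gY = gA + α·gK + (1−α)·gL, so gY − gA − gL = α(gK − gL).
6.65 − 2.3 − 0.22 = α × (9.19 − 0.22).
4.13 = 8.97 α, so α = 0.4604.

0.46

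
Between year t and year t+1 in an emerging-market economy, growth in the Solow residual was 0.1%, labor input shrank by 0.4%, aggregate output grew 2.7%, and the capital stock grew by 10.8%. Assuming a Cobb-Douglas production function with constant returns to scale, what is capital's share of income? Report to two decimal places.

Capital's share of income is 0.27.

gY = gA + α·gK + (1−α)·gL, so gY − gA − gL = α(gK − gL).
2.7 − 0.1 + 0.4 = α × (10.8 − (-0.4)).
3 = 11.2 α, so α = 0.2679.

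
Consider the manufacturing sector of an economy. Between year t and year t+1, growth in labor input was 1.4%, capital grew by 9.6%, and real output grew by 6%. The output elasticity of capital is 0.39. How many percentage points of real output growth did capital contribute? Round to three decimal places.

Contribution = share × growth = 0.39 × 9.6 = 3.744 pp.

3.744 percentage points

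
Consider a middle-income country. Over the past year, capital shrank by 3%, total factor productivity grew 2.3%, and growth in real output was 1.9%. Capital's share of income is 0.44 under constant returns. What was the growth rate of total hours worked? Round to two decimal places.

1.64%

Labor's share = 1 − 0.44 = 0.56.
gY = gA + 0.44×(-3) + 0.56×g.
0.56×g = 1.9 − 2.3 + 1.32 = 0.92.
g = 0.92 / 0.56 = 1.6429%.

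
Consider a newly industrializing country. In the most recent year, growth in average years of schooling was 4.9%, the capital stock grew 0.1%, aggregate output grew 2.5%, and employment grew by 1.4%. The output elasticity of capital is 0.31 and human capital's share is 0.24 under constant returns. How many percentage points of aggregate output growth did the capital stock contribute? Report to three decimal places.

Contribution = share × growth = 0.31 × 0.1 = 0.031 pp.

0.031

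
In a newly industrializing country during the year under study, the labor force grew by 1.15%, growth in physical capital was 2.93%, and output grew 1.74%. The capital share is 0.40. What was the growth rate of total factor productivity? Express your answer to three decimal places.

-0.122%

Labor's share = 1 − 0.4 = 0.6.
Physical capital: 0.4 × 2.93 = 1.172 pp.
The labor force: 0.6 × 1.15 = 0.69 pp.
TFP growth = 1.74 − 1.862 = -0.122%.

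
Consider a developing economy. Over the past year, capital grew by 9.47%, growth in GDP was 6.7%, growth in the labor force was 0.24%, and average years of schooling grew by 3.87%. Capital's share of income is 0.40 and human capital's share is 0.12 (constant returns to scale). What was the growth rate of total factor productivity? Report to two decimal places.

Labor's share = 1 − 0.4 − 0.12 = 0.48.
Capital: 0.4 × 9.47 = 3.788 pp.
Average years of schooling: 0.12 × 3.87 = 0.4644 pp.
The labor force: 0.48 × 0.24 = 0.1152 pp.
TFP growth = 6.7 − 4.3676 = 2.3324%.

Total factor productivity grew 2.33%.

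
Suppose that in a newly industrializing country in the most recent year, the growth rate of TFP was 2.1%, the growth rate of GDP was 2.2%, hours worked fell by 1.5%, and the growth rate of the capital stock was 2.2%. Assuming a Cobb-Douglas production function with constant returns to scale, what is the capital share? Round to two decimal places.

gY = gA + α·gK + (1−α)·gL, so gY − gA − gL = α(gK − gL).
2.2 − 2.1 + 1.5 = α × (2.2 − (-1.5)).
1.6 = 3.7 α, so α = 0.4324.

0.43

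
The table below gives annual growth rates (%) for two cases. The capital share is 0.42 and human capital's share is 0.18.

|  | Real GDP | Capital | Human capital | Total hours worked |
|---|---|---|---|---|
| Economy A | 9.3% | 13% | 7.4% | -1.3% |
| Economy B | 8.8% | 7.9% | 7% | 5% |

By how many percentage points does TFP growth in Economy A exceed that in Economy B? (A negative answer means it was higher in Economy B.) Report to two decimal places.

Labor's share = 1 − 0.42 − 0.18 = 0.4.
Economy A: TFP = 9.3 − 5.46 − 1.332 + 0.52 = 3.028%.
Economy B: TFP = 8.8 − 3.318 − 1.26 − 2 = 2.222%.
Difference = 3.028 − (2.222) = 0.806 pp.

0.81 percentage points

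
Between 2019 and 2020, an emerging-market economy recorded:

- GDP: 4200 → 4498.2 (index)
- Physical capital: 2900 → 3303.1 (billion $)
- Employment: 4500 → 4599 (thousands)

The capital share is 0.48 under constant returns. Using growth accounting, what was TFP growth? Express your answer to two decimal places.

GDP growth = (4498.2 − 4200) / 4200 = 7.1%.
Physical capital growth = (3303.1 − 2900) / 2900 = 13.9%.
Employment growth = (4599 − 4500) / 4500 = 2.2%.
Labor's share = 1 − 0.48 = 0.52.
Physical capital: 0.48 × 13.9 = 6.672 pp.
Employment: 0.52 × 2.2 = 1.144 pp.
TFP growth = 7.1 − 7.816 = -0.716%.

-0.72%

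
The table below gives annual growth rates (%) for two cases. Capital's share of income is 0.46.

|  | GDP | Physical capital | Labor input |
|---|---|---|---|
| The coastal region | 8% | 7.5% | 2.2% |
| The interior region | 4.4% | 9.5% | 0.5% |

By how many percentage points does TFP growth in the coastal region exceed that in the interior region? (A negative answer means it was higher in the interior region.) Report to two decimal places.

Labor's share = 1 − 0.46 = 0.54.
The coastal region: TFP = 8 − 3.45 − 1.188 = 3.362%.
The interior region: TFP = 4.4 − 4.37 − 0.27 = -0.24%.
Difference = 3.362 − (-0.24) = 3.602 pp.

3.60 percentage points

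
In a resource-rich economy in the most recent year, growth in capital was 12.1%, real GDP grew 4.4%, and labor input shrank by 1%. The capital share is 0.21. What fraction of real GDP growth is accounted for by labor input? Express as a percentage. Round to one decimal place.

Labor's share = 1 − 0.21 = 0.79.
Labor input contributed 0.79 × (-1) = -0.79 pp.
Share of growth = -0.79 / 4.4 × 100 = -17.955%.

-18.0%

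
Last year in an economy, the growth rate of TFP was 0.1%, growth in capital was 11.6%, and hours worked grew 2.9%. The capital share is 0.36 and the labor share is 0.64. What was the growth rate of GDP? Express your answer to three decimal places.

Labor's share = 1 − 0.36 = 0.64.
Capital: 0.36 × 11.6 = 4.176 pp.
Hours worked: 0.64 × 2.9 = 1.856 pp.
Output growth = 0.1 + 6.032 = 6.132%.

GDP growth was 6.132%.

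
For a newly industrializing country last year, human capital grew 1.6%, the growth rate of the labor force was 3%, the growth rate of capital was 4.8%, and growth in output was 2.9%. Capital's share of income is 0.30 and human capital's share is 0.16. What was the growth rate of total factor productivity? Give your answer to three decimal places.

-0.416%

Labor's share = 1 − 0.3 − 0.16 = 0.54.
Capital: 0.3 × 4.8 = 1.44 pp.
Human capital: 0.16 × 1.6 = 0.256 pp.
The labor force: 0.54 × 3 = 1.62 pp.
TFP growth = 2.9 − 3.316 = -0.416%.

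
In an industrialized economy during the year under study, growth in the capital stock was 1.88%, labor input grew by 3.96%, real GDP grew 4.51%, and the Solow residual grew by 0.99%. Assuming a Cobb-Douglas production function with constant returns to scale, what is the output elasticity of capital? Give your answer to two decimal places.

gY = gA + α·gK + (1−α)·gL, so gY − gA − gL = α(gK − gL).
4.51 − 0.99 − 3.96 = α × (1.88 − 3.96).
-0.44 = -2.08 α, so α = 0.2115.

α = 0.21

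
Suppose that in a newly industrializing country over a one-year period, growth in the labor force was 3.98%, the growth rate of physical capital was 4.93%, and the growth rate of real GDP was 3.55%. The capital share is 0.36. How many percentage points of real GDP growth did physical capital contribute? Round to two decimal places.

1.77

Contribution = share × growth = 0.36 × 4.93 = 1.7748 pp.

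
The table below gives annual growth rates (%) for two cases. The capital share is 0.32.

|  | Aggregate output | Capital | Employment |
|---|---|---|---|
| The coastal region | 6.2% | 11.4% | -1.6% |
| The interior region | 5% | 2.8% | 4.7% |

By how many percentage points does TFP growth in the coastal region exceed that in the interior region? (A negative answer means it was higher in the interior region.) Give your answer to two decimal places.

2.73 percentage points

Labor's share = 1 − 0.32 = 0.68.
The coastal region: TFP = 6.2 − 3.648 + 1.088 = 3.64%.
The interior region: TFP = 5 − 0.896 − 3.196 = 0.908%.
Difference = 3.64 − (0.908) = 2.732 pp.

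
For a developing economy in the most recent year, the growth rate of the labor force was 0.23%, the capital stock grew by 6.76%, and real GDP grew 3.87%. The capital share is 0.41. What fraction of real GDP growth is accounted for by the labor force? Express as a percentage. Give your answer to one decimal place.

Labor's share = 1 − 0.41 = 0.59.
The labor force contributed 0.59 × 0.23 = 0.1357 pp.
Share of growth = 0.1357 / 3.87 × 100 = 3.506%.

The labor force accounted for 3.5% of growth.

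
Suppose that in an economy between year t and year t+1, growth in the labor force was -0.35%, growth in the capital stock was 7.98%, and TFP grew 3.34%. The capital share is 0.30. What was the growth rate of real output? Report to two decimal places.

Labor's share = 1 − 0.3 = 0.7.
The capital stock: 0.3 × 7.98 = 2.394 pp.
The labor force: 0.7 × (-0.35) = -0.245 pp.
Output growth = 3.34 + 2.149 = 5.489%.

5.49%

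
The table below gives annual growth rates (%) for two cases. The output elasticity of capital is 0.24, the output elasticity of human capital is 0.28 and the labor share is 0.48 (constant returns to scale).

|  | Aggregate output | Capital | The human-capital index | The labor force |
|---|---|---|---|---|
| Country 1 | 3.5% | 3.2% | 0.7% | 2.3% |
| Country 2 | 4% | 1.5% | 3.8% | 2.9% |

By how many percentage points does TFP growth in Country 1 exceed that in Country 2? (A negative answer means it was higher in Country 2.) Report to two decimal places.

Labor's share = 1 − 0.24 − 0.28 = 0.48.
Country 1: TFP = 3.5 − 0.768 − 0.196 − 1.104 = 1.432%.
Country 2: TFP = 4 − 0.36 − 1.064 − 1.392 = 1.184%.
Difference = 1.432 − (1.184) = 0.248 pp.

0.25 percentage points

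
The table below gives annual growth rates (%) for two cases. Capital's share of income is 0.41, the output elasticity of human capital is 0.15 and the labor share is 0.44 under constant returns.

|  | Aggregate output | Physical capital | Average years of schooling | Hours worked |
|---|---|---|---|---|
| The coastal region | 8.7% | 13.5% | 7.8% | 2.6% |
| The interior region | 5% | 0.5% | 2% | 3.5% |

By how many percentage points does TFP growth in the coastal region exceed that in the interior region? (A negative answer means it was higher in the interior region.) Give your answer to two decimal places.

Labor's share = 1 − 0.41 − 0.15 = 0.44.
The coastal region: TFP = 8.7 − 5.535 − 1.17 − 1.144 = 0.851%.
The interior region: TFP = 5 − 0.205 − 0.3 − 1.54 = 2.955%.
Difference = 0.851 − (2.955) = -2.104 pp.

-2.10 percentage points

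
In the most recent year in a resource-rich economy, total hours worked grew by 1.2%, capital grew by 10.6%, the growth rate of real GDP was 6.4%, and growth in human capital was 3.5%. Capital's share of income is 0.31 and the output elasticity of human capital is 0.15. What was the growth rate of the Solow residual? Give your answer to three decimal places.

1.941%

Labor's share = 1 − 0.31 − 0.15 = 0.54.
Capital: 0.31 × 10.6 = 3.286 pp.
Human capital: 0.15 × 3.5 = 0.525 pp.
Total hours worked: 0.54 × 1.2 = 0.648 pp.
TFP growth = 6.4 − 4.459 = 1.941%.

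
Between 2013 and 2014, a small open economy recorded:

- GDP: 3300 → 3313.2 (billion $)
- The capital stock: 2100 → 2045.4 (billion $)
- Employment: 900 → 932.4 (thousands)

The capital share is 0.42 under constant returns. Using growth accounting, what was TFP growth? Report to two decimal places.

-0.60%

GDP growth = (3313.2 − 3300) / 3300 = 0.4%.
The capital stock growth = (2045.4 − 2100) / 2100 = -2.6%.
Employment growth = (932.4 − 900) / 900 = 3.6%.
Labor's share = 1 − 0.42 = 0.58.
The capital stock: 0.42 × (-2.6) = -1.092 pp.
Employment: 0.58 × 3.6 = 2.088 pp.
TFP growth = 0.4 − 0.996 = -0.596%.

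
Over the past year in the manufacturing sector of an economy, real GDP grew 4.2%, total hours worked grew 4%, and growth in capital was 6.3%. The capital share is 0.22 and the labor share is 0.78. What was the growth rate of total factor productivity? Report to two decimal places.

-0.31%

Labor's share = 1 − 0.22 = 0.78.
Capital: 0.22 × 6.3 = 1.386 pp.
Total hours worked: 0.78 × 4 = 3.12 pp.
TFP growth = 4.2 − 4.506 = -0.306%.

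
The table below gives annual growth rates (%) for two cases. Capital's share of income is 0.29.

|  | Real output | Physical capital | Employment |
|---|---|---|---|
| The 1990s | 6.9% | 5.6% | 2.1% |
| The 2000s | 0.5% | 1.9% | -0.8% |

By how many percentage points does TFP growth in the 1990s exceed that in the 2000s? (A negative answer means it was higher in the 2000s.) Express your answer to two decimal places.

3.27 percentage points

Labor's share = 1 − 0.29 = 0.71.
The 1990s: TFP = 6.9 − 1.624 − 1.491 = 3.785%.
The 2000s: TFP = 0.5 − 0.551 + 0.568 = 0.517%.
Difference = 3.785 − (0.517) = 3.268 pp.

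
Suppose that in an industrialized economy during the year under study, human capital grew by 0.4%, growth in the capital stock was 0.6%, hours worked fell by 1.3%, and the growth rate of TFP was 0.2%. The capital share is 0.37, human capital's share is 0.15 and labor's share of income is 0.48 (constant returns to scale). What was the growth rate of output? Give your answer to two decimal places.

Labor's share = 1 − 0.37 − 0.15 = 0.48.
The capital stock: 0.37 × 0.6 = 0.222 pp.
Human capital: 0.15 × 0.4 = 0.06 pp.
Hours worked: 0.48 × (-1.3) = -0.624 pp.
Output growth = 0.2 + (-0.342) = -0.142%.

-0.14%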